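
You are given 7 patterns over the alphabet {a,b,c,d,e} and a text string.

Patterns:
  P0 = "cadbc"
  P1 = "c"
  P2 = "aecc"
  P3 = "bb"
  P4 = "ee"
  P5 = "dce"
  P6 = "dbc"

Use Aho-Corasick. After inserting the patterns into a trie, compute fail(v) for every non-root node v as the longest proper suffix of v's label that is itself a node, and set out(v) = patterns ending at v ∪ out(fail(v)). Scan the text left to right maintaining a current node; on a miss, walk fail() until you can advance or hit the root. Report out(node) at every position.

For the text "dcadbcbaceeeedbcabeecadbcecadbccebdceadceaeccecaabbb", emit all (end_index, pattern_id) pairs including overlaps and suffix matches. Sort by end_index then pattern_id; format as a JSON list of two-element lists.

Construct AC machine:
Trie nodes:
  n0 'ε': a→6 b→10 c→1 d→14 e→12
  n1 'c': a→2  ←P1
  n2 'ca': d→3
  n3 'cad': b→4
  n4 'cadb': c→5
  n5 'cadbc': ·  ←P0
  n6 'a': e→7
  n7 'ae': c→8
  n8 'aec': c→9
  n9 'aecc': ·  ←P2
  n10 'b': b→11
  n11 'bb': ·  ←P3
  n12 'e': e→13
  n13 'ee': ·  ←P4
  n14 'd': b→17 c→15
  n15 'dc': e→16
  n16 'dce': ·  ←P5
  n17 'db': c→18
  n18 'dbc': ·  ←P6

Failure links (BFS by depth):
  fail(1) 'c': from fail(0)=0 chase 'c': 0 ⇒ 0;  out={1}∪out(0)={1}
  fail(6) 'a': from fail(0)=0 chase 'a': 0 ⇒ 0;  out=∅∪out(0)=∅
  fail(10) 'b': from fail(0)=0 chase 'b': 0 ⇒ 0;  out=∅∪out(0)=∅
  fail(12) 'e': from fail(0)=0 chase 'e': 0 ⇒ 0;  out=∅∪out(0)=∅
  fail(14) 'd': from fail(0)=0 chase 'd': 0 ⇒ 0;  out=∅∪out(0)=∅
  fail(2) 'ca': from fail(1)=0 chase 'a': 0 ⇒ 6;  out=∅∪out(6)=∅
  fail(7) 'ae': from fail(6)=0 chase 'e': 0 ⇒ 12;  out=∅∪out(12)=∅
  fail(11) 'bb': from fail(10)=0 chase 'b': 0 ⇒ 10;  out={3}∪out(10)={3}
  fail(13) 'ee': from fail(12)=0 chase 'e': 0 ⇒ 12;  out={4}∪out(12)={4}
  fail(15) 'dc': from fail(14)=0 chase 'c': 0 ⇒ 1;  out=∅∪out(1)={1}
  fail(17) 'db': from fail(14)=0 chase 'b': 0 ⇒ 10;  out=∅∪out(10)=∅
  fail(3) 'cad': from fail(2)=6 chase 'd': 6→0 ⇒ 14;  out=∅∪out(14)=∅
  fail(8) 'aec': from fail(7)=12 chase 'c': 12→0 ⇒ 1;  out=∅∪out(1)={1}
  fail(16) 'dce': from fail(15)=1 chase 'e': 1→0 ⇒ 12;  out={5}∪out(12)={5}
  fail(18) 'dbc': from fail(17)=10 chase 'c': 10→0 ⇒ 1;  out={6}∪out(1)={1,6}
  fail(4) 'cadb': from fail(3)=14 chase 'b': 14 ⇒ 17;  out=∅∪out(17)=∅
  fail(9) 'aecc': from fail(8)=1 chase 'c': 1→0 ⇒ 1;  out={2}∪out(1)={1,2}
  fail(5) 'cadbc': from fail(4)=17 chase 'c': 17 ⇒ 18;  out={0}∪out(18)={0,1,6}

Scan:
i=0 'd': node 0→14
i=1 'c': node 14→15  emit P1@[1:1]
i=2 'a': node 15→2 (fail-walked)
i=3 'd': node 2→3
i=4 'b': node 3→4
i=5 'c': node 4→5  emit P0@[1:5],P1@[5:5],P6@[3:5]
i=6 'b': node 5→10 (fail-walked)
i=7 'a': node 10→6 (fail-walked)
i=8 'c': node 6→1 (fail-walked)  emit P1@[8:8]
i=9 'e': node 1→12 (fail-walked)
i=10 'e': node 12→13  emit P4@[9:10]
i=11 'e': node 13→13 (fail-walked)  emit P4@[10:11]
i=12 'e': node 13→13 (fail-walked)  emit P4@[11:12]
i=13 'd': node 13→14 (fail-walked)
i=14 'b': node 14→17
i=15 'c': node 17→18  emit P1@[15:15],P6@[13:15]
i=16 'a': node 18→2 (fail-walked)
i=17 'b': node 2→10 (fail-walked)
i=18 'e': node 10→12 (fail-walked)
i=19 'e': node 12→13  emit P4@[18:19]
i=20 'c': node 13→1 (fail-walked)  emit P1@[20:20]
i=21 'a': node 1→2
i=22 'd': node 2→3
i=23 'b': node 3→4
i=24 'c': node 4→5  emit P0@[20:24],P1@[24:24],P6@[22:24]
i=25 'e': node 5→12 (fail-walked)
i=26 'c': node 12→1 (fail-walked)  emit P1@[26:26]
i=27 'a': node 1→2
i=28 'd': node 2→3
i=29 'b': node 3→4
i=30 'c': node 4→5  emit P0@[26:30],P1@[30:30],P6@[28:30]
i=31 'c': node 5→1 (fail-walked)  emit P1@[31:31]
i=32 'e': node 1→12 (fail-walked)
i=33 'b': node 12→10 (fail-walked)
i=34 'd': node 10→14 (fail-walked)
i=35 'c': node 14→15  emit P1@[35:35]
i=36 'e': node 15→16  emit P5@[34:36]
i=37 'a': node 16→6 (fail-walked)
i=38 'd': node 6→14 (fail-walked)
i=39 'c': node 14→15  emit P1@[39:39]
i=40 'e': node 15→16  emit P5@[38:40]
i=41 'a': node 16→6 (fail-walked)
i=42 'e': node 6→7
i=43 'c': node 7→8  emit P1@[43:43]
i=44 'c': node 8→9  emit P1@[44:44],P2@[41:44]
i=45 'e': node 9→12 (fail-walked)
i=46 'c': node 12→1 (fail-walked)  emit P1@[46:46]
i=47 'a': node 1→2
i=48 'a': node 2→6 (fail-walked)
i=49 'b': node 6→10 (fail-walked)
i=50 'b': node 10→11  emit P3@[49:50]
i=51 'b': node 11→11 (fail-walked)  emit P3@[50:51]

Matches: [[1,1],[5,0],[5,1],[5,6],[8,1],[10,4],[11,4],[12,4],[15,1],[15,6],[19,4],[20,1],[24,0],[24,1],[24,6],[26,1],[30,0],[30,1],[30,6],[31,1],[35,1],[36,5],[39,1],[40,5],[43,1],[44,1],[44,2],[46,1],[50,3],[51,3]]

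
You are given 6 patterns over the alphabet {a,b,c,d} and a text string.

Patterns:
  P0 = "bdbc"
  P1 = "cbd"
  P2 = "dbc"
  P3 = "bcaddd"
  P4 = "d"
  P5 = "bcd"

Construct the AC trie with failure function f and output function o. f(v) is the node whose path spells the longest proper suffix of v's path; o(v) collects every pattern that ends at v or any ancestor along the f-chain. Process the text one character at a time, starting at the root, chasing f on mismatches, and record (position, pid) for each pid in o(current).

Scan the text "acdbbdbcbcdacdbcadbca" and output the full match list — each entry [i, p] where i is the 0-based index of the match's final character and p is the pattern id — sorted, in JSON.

Build automaton:
Trie nodes:
  n0 'ε': b→1 c→5 d→8
  n1 'b': c→11 d→2
  n2 'bd': b→3
  n3 'bdb': c→4
  n4 'bdbc': ·  [P0 ends]
  n5 'c': b→6
  n6 'cb': d→7
  n7 'cbd': ·  [P1 ends]
  n8 'd': b→9  [P4 ends]
  n9 'db': c→10
  n10 'dbc': ·  [P2 ends]
  n11 'bc': a→12 d→16
  n12 'bca': d→13
  n13 'bcad': d→14
  n14 'bcadd': d→15
  n15 'bcaddd': ·  [P3 ends]
  n16 'bcd': ·  [P5 ends]

Failure links (BFS by depth):
  fail(1) 'b': from fail(0)=0 chase 'b': 0 ⇒ 0;  out=∅∪out(0)=∅
  fail(5) 'c': from fail(0)=0 chase 'c': 0 ⇒ 0;  out=∅∪out(0)=∅
  fail(8) 'd': from fail(0)=0 chase 'd': 0 ⇒ 0;  out={4}∪out(0)={4}
  fail(2) 'bd': from fail(1)=0 chase 'd': 0 ⇒ 8;  out=∅∪out(8)={4}
  fail(6) 'cb': from fail(5)=0 chase 'b': 0 ⇒ 1;  out=∅∪out(1)=∅
  fail(9) 'db': from fail(8)=0 chase 'b': 0 ⇒ 1;  out=∅∪out(1)=∅
  fail(11) 'bc': from fail(1)=0 chase 'c': 0 ⇒ 5;  out=∅∪out(5)=∅
  fail(3) 'bdb': from fail(2)=8 chase 'b': 8 ⇒ 9;  out=∅∪out(9)=∅
  fail(7) 'cbd': from fail(6)=1 chase 'd': 1 ⇒ 2;  out={1}∪out(2)={1,4}
  fail(10) 'dbc': from fail(9)=1 chase 'c': 1 ⇒ 11;  out={2}∪out(11)={2}
  fail(12) 'bca': from fail(11)=5 chase 'a': 5→0 ⇒ 0;  out=∅∪out(0)=∅
  fail(16) 'bcd': from fail(11)=5 chase 'd': 5→0 ⇒ 8;  out={5}∪out(8)={4,5}
  fail(4) 'bdbc': from fail(3)=9 chase 'c': 9 ⇒ 10;  out={0}∪out(10)={0,2}
  fail(13) 'bcad': from fail(12)=0 chase 'd': 0 ⇒ 8;  out=∅∪out(8)={4}
  fail(14) 'bcadd': from fail(13)=8 chase 'd': 8→0 ⇒ 8;  out=∅∪out(8)={4}
  fail(15) 'bcaddd': from fail(14)=8 chase 'd': 8→0 ⇒ 8;  out={3}∪out(8)={3,4}

Scan:
[0] read 'a'  n0⇒n0
[1] read 'c'  n0⇒n5
[2] read 'd'  n5⇒n8 (via fail)  emit P4@[2:2]
[3] read 'b'  n8⇒n9
[4] read 'b'  n9⇒n1 (via fail)
[5] read 'd'  n1⇒n2  emit P4@[5:5]
[6] read 'b'  n2⇒n3
[7] read 'c'  n3⇒n4  emit P0@[4:7],P2@[5:7]
[8] read 'b'  n4⇒n6 (via fail)
[9] read 'c'  n6⇒n11 (via fail)
[10] read 'd'  n11⇒n16  emit P4@[10:10],P5@[8:10]
[11] read 'a'  n16⇒n0 (via fail)
[12] read 'c'  n0⇒n5
[13] read 'd'  n5⇒n8 (via fail)  emit P4@[13:13]
[14] read 'b'  n8⇒n9
[15] read 'c'  n9⇒n10  emit P2@[13:15]
[16] read 'a'  n10⇒n12 (via fail)
[17] read 'd'  n12⇒n13  emit P4@[17:17]
[18] read 'b'  n13⇒n9 (via fail)
[19] read 'c'  n9⇒n10  emit P2@[17:19]
[20] read 'a'  n10⇒n12 (via fail)

Result: [[2,4],[5,4],[7,0],[7,2],[10,4],[10,5],[13,4],[15,2],[17,4],[19,2]]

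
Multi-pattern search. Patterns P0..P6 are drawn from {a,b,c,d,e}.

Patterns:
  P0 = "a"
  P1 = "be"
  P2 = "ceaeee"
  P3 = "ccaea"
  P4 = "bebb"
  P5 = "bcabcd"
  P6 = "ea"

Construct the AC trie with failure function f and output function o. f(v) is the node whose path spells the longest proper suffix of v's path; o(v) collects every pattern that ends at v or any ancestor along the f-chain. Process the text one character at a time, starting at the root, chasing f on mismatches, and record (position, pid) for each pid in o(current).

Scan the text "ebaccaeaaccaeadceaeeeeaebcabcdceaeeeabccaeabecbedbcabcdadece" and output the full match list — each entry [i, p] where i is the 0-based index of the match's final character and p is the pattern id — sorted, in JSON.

Build:
Trie (insert patterns):
  0='ε' goto a→1 b→2 c→4 e→21
  1='a' goto ·  ←P0
  2='b' goto c→16 e→3
  3='be' goto b→14  ←P1
  4='c' goto c→10 e→5
  5='ce' goto a→6
  6='cea' goto e→7
  7='ceae' goto e→8
  8='ceaee' goto e→9
  9='ceaeee' goto ·  ←P2
  10='cc' goto a→11
  11='cca' goto e→12
  12='ccae' goto a→13
  13='ccaea' goto ·  ←P3
  14='beb' goto b→15
  15='bebb' goto ·  ←P4
  16='bc' goto a→17
  17='bca' goto b→18
  18='bcab' goto c→19
  19='bcabc' goto d→20
  20='bcabcd' goto ·  ←P5
  21='e' goto a→22
  22='ea' goto ·  ←P6

Failure links (BFS by depth):
  n1('a'): parent n0 fail=0; on 'a' 0 → fail=0;  out {0}∪∅={0}
  n2('b'): parent n0 fail=0; on 'b' 0 → fail=0;  out ∅∪∅=∅
  n4('c'): parent n0 fail=0; on 'c' 0 → fail=0;  out ∅∪∅=∅
  n21('e'): parent n0 fail=0; on 'e' 0 → fail=0;  out ∅∪∅=∅
  n3('be'): parent n2 fail=0; on 'e' 0 → fail=21;  out {1}∪∅={1}
  n5('ce'): parent n4 fail=0; on 'e' 0 → fail=21;  out ∅∪∅=∅
  n10('cc'): parent n4 fail=0; on 'c' 0 → fail=4;  out ∅∪∅=∅
  n16('bc'): parent n2 fail=0; on 'c' 0 → fail=4;  out ∅∪∅=∅
  n22('ea'): parent n21 fail=0; on 'a' 0 → fail=1;  out {6}∪{0}={0,6}
  n6('cea'): parent n5 fail=21; on 'a' 21 → fail=22;  out ∅∪{0,6}={0,6}
  n11('cca'): parent n10 fail=4; on 'a' 4→0 → fail=1;  out ∅∪{0}={0}
  n14('beb'): parent n3 fail=21; on 'b' 21→0 → fail=2;  out ∅∪∅=∅
  n17('bca'): parent n16 fail=4; on 'a' 4→0 → fail=1;  out ∅∪{0}={0}
  n7('ceae'): parent n6 fail=22; on 'e' 22→1→0 → fail=21;  out ∅∪∅=∅
  n12('ccae'): parent n11 fail=1; on 'e' 1→0 → fail=21;  out ∅∪∅=∅
  n15('bebb'): parent n14 fail=2; on 'b' 2→0 → fail=2;  out {4}∪∅={4}
  n18('bcab'): parent n17 fail=1; on 'b' 1→0 → fail=2;  out ∅∪∅=∅
  n8('ceaee'): parent n7 fail=21; on 'e' 21→0 → fail=21;  out ∅∪∅=∅
  n13('ccaea'): parent n12 fail=21; on 'a' 21 → fail=22;  out {3}∪{0,6}={0,3,6}
  n19('bcabc'): parent n18 fail=2; on 'c' 2 → fail=16;  out ∅∪∅=∅
  n9('ceaeee'): parent n8 fail=21; on 'e' 21→0 → fail=21;  out {2}∪∅={2}
  n20('bcabcd'): parent n19 fail=16; on 'd' 16→4→0 → fail=0;  out {5}∪∅={5}

Text stream:
i=0 'e': node 0→21
i=1 'b': node 21→2 ·f
i=2 'a': node 2→1 ·f  emit P0@[2:2]
i=3 'c': node 1→4 ·f
i=4 'c': node 4→10
i=5 'a': node 10→11  emit P0@[5:5]
i=6 'e': node 11→12
i=7 'a': node 12→13  emit P0@[7:7],P3@[3:7],P6@[6:7]
i=8 'a': node 13→1 ·f  emit P0@[8:8]
i=9 'c': node 1→4 ·f
i=10 'c': node 4→10
i=11 'a': node 10→11  emit P0@[11:11]
i=12 'e': node 11→12
i=13 'a': node 12→13  emit P0@[13:13],P3@[9:13],P6@[12:13]
i=14 'd': node 13→0 ·f
i=15 'c': node 0→4
i=16 'e': node 4→5
i=17 'a': node 5→6  emit P0@[17:17],P6@[16:17]
i=18 'e': node 6→7
i=19 'e': node 7→8
i=20 'e': node 8→9  emit P2@[15:20]
i=21 'e': node 9→21 ·f
i=22 'a': node 21→22  emit P0@[22:22],P6@[21:22]
i=23 'e': node 22→21 ·f
i=24 'b': node 21→2 ·f
i=25 'c': node 2→16
i=26 'a': node 16→17  emit P0@[26:26]
i=27 'b': node 17→18
i=28 'c': node 18→19
i=29 'd': node 19→20  emit P5@[24:29]
i=30 'c': node 20→4 ·f
i=31 'e': node 4→5
i=32 'a': node 5→6  emit P0@[32:32],P6@[31:32]
i=33 'e': node 6→7
i=34 'e': node 7→8
i=35 'e': node 8→9  emit P2@[30:35]
i=36 'a': node 9→22 ·f  emit P0@[36:36],P6@[35:36]
i=37 'b': node 22→2 ·f
i=38 'c': node 2→16
i=39 'c': node 16→10 ·f
i=40 'a': node 10→11  emit P0@[40:40]
i=41 'e': node 11→12
i=42 'a': node 12→13  emit P0@[42:42],P3@[38:42],P6@[41:42]
i=43 'b': node 13→2 ·f
i=44 'e': node 2→3  emit P1@[43:44]
i=45 'c': node 3→4 ·f
i=46 'b': node 4→2 ·f
i=47 'e': node 2→3  emit P1@[46:47]
i=48 'd': node 3→0 ·f
i=49 'b': node 0→2
i=50 'c': node 2→16
i=51 'a': node 16→17  emit P0@[51:51]
i=52 'b': node 17→18
i=53 'c': node 18→19
i=54 'd': node 19→20  emit P5@[49:54]
i=55 'a': node 20→1 ·f  emit P0@[55:55]
i=56 'd': node 1→0 ·f
i=57 'e': node 0→21
i=58 'c': node 21→4 ·f
i=59 'e': node 4→5

All matches (sorted): [[2,0],[5,0],[7,0],[7,3],[7,6],[8,0],[11,0],[13,0],[13,3],[13,6],[17,0],[17,6],[20,2],[22,0],[22,6],[26,0],[29,5],[32,0],[32,6],[35,2],[36,0],[36,6],[40,0],[42,0],[42,3],[42,6],[44,1],[47,1],[51,0],[54,5],[55,0]]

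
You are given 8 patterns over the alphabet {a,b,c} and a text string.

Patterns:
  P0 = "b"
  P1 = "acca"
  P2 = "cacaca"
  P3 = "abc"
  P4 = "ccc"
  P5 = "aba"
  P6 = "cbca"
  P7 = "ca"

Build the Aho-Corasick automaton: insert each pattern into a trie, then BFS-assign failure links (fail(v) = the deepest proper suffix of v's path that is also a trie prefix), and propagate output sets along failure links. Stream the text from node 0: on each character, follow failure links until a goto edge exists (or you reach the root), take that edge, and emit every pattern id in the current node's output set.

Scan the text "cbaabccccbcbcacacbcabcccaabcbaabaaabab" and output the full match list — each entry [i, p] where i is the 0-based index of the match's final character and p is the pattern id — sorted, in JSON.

Build automaton:
Trie (insert patterns):
  0='ε' goto a→2 b→1 c→6
  1='b' goto ·  ←P0
  2='a' goto b→12 c→3
  3='ac' goto c→4
  4='acc' goto a→5
  5='acca' goto ·  ←P1
  6='c' goto a→7 b→17 c→14
  7='ca' goto c→8  ←P7
  8='cac' goto a→9
  9='caca' goto c→10
  10='cacac' goto a→11
  11='cacaca' goto ·  ←P2
  12='ab' goto a→16 c→13
  13='abc' goto ·  ←P3
  14='cc' goto c→15
  15='ccc' goto ·  ←P4
  16='aba' goto ·  ←P5
  17='cb' goto c→18
  18='cbc' goto a→19
  19='cbca' goto ·  ←P6

Failure links (BFS by depth):
  n1('b'): parent n0 fail=0; on 'b' 0 → fail=0;  out {0}∪∅={0}
  n2('a'): parent n0 fail=0; on 'a' 0 → fail=0;  out ∅∪∅=∅
  n6('c'): parent n0 fail=0; on 'c' 0 → fail=0;  out ∅∪∅=∅
  n3('ac'): parent n2 fail=0; on 'c' 0 → fail=6;  out ∅∪∅=∅
  n7('ca'): parent n6 fail=0; on 'a' 0 → fail=2;  out {7}∪∅={7}
  n12('ab'): parent n2 fail=0; on 'b' 0 → fail=1;  out ∅∪{0}={0}
  n14('cc'): parent n6 fail=0; on 'c' 0 → fail=6;  out ∅∪∅=∅
  n17('cb'): parent n6 fail=0; on 'b' 0 → fail=1;  out ∅∪{0}={0}
  n4('acc'): parent n3 fail=6; on 'c' 6 → fail=14;  out ∅∪∅=∅
  n8('cac'): parent n7 fail=2; on 'c' 2 → fail=3;  out ∅∪∅=∅
  n13('abc'): parent n12 fail=1; on 'c' 1→0 → fail=6;  out {3}∪∅={3}
  n15('ccc'): parent n14 fail=6; on 'c' 6 → fail=14;  out {4}∪∅={4}
  n16('aba'): parent n12 fail=1; on 'a' 1→0 → fail=2;  out {5}∪∅={5}
  n18('cbc'): parent n17 fail=1; on 'c' 1→0 → fail=6;  out ∅∪∅=∅
  n5('acca'): parent n4 fail=14; on 'a' 14→6 → fail=7;  out {1}∪{7}={1,7}
  n9('caca'): parent n8 fail=3; on 'a' 3→6 → fail=7;  out ∅∪{7}={7}
  n19('cbca'): parent n18 fail=6; on 'a' 6 → fail=7;  out {6}∪{7}={6,7}
  n10('cacac'): parent n9 fail=7; on 'c' 7 → fail=8;  out ∅∪∅=∅
  n11('cacaca'): parent n10 fail=8; on 'a' 8 → fail=9;  out {2}∪{7}={2,7}

Text stream:
[0] read 'c'  n0⇒n6
[1] read 'b'  n6⇒n17  emit P0@[1:1]
[2] read 'a'  n17⇒n2 (via fail)
[3] read 'a'  n2⇒n2 (via fail)
[4] read 'b'  n2⇒n12  emit P0@[4:4]
[5] read 'c'  n12⇒n13  emit P3@[3:5]
[6] read 'c'  n13⇒n14 (via fail)
[7] read 'c'  n14⇒n15  emit P4@[5:7]
[8] read 'c'  n15⇒n15 (via fail)  emit P4@[6:8]
[9] read 'b'  n15⇒n17 (via fail)  emit P0@[9:9]
[10] read 'c'  n17⇒n18
[11] read 'b'  n18⇒n17 (via fail)  emit P0@[11:11]
[12] read 'c'  n17⇒n18
[13] read 'a'  n18⇒n19  emit P6@[10:13],P7@[12:13]
[14] read 'c'  n19⇒n8 (via fail)
[15] read 'a'  n8⇒n9  emit P7@[14:15]
[16] read 'c'  n9⇒n10
[17] read 'b'  n10⇒n17 (via fail)  emit P0@[17:17]
[18] read 'c'  n17⇒n18
[19] read 'a'  n18⇒n19  emit P6@[16:19],P7@[18:19]
[20] read 'b'  n19⇒n12 (via fail)  emit P0@[20:20]
[21] read 'c'  n12⇒n13  emit P3@[19:21]
[22] read 'c'  n13⇒n14 (via fail)
[23] read 'c'  n14⇒n15  emit P4@[21:23]
[24] read 'a'  n15⇒n7 (via fail)  emit P7@[23:24]
[25] read 'a'  n7⇒n2 (via fail)
[26] read 'b'  n2⇒n12  emit P0@[26:26]
[27] read 'c'  n12⇒n13  emit P3@[25:27]
[28] read 'b'  n13⇒n17 (via fail)  emit P0@[28:28]
[29] read 'a'  n17⇒n2 (via fail)
[30] read 'a'  n2⇒n2 (via fail)
[31] read 'b'  n2⇒n12  emit P0@[31:31]
[32] read 'a'  n12⇒n16  emit P5@[30:32]
[33] read 'a'  n16⇒n2 (via fail)
[34] read 'a'  n2⇒n2 (via fail)
[35] read 'b'  n2⇒n12  emit P0@[35:35]
[36] read 'a'  n12⇒n16  emit P5@[34:36]
[37] read 'b'  n16⇒n12 (via fail)  emit P0@[37:37]

Result: [[1,0],[4,0],[5,3],[7,4],[8,4],[9,0],[11,0],[13,6],[13,7],[15,7],[17,0],[19,6],[19,7],[20,0],[21,3],[23,4],[24,7],[26,0],[27,3],[28,0],[31,0],[32,5],[35,0],[36,5],[37,0]]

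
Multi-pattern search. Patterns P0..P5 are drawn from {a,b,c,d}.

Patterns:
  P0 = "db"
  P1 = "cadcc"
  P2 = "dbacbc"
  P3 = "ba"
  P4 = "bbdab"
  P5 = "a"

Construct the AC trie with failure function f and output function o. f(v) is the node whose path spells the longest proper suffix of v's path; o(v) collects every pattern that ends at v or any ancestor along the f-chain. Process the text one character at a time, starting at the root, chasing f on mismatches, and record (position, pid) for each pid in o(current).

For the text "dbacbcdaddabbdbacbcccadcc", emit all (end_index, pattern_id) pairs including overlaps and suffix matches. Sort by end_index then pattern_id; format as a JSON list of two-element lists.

Build:
Trie (insert patterns):
  0='ε' goto a→18 b→12 c→3 d→1
  1='d' goto b→2
  2='db' goto a→8  ←P0
  3='c' goto a→4
  4='ca' goto d→5
  5='cad' goto c→6
  6='cadc' goto c→7
  7='cadcc' goto ·  ←P1
  8='dba' goto c→9
  9='dbac' goto b→10
  10='dbacb' goto c→11
  11='dbacbc' goto ·  ←P2
  12='b' goto a→13 b→14
  13='ba' goto ·  ←P3
  14='bb' goto d→15
  15='bbd' goto a→16
  16='bbda' goto b→17
  17='bbdab' goto ·  ←P4
  18='a' goto ·  ←P5

BFS fail/out derivation:
  n1('d'): parent n0 fail=0; on 'd' 0 → fail=0;  out ∅∪∅=∅
  n3('c'): parent n0 fail=0; on 'c' 0 → fail=0;  out ∅∪∅=∅
  n12('b'): parent n0 fail=0; on 'b' 0 → fail=0;  out ∅∪∅=∅
  n18('a'): parent n0 fail=0; on 'a' 0 → fail=0;  out {5}∪∅={5}
  n2('db'): parent n1 fail=0; on 'b' 0 → fail=12;  out {0}∪∅={0}
  n4('ca'): parent n3 fail=0; on 'a' 0 → fail=18;  out ∅∪{5}={5}
  n13('ba'): parent n12 fail=0; on 'a' 0 → fail=18;  out {3}∪{5}={3,5}
  n14('bb'): parent n12 fail=0; on 'b' 0 → fail=12;  out ∅∪∅=∅
  n5('cad'): parent n4 fail=18; on 'd' 18→0 → fail=1;  out ∅∪∅=∅
  n8('dba'): parent n2 fail=12; on 'a' 12 → fail=13;  out ∅∪{3,5}={3,5}
  n15('bbd'): parent n14 fail=12; on 'd' 12→0 → fail=1;  out ∅∪∅=∅
  n6('cadc'): parent n5 fail=1; on 'c' 1→0 → fail=3;  out ∅∪∅=∅
  n9('dbac'): parent n8 fail=13; on 'c' 13→18→0 → fail=3;  out ∅∪∅=∅
  n16('bbda'): parent n15 fail=1; on 'a' 1→0 → fail=18;  out ∅∪{5}={5}
  n7('cadcc'): parent n6 fail=3; on 'c' 3→0 → fail=3;  out {1}∪∅={1}
  n10('dbacb'): parent n9 fail=3; on 'b' 3→0 → fail=12;  out ∅∪∅=∅
  n17('bbdab'): parent n16 fail=18; on 'b' 18→0 → fail=12;  out {4}∪∅={4}
  n11('dbacbc'): parent n10 fail=12; on 'c' 12→0 → fail=3;  out {2}∪∅={2}

Text stream:
pos 0 'd': at 1
pos 1 'b': at 2  emit P0@[0:1]
pos 2 'a': at 8  emit P3@[1:2],P5@[2:2]
pos 3 'c': at 9
pos 4 'b': at 10
pos 5 'c': at 11  emit P2@[0:5]
pos 6 'd': at 1 (via fail)
pos 7 'a': at 18 (via fail)  emit P5@[7:7]
pos 8 'd': at 1 (via fail)
pos 9 'd': at 1 (via fail)
pos 10 'a': at 18 (via fail)  emit P5@[10:10]
pos 11 'b': at 12 (via fail)
pos 12 'b': at 14
pos 13 'd': at 15
pos 14 'b': at 2 (via fail)  emit P0@[13:14]
pos 15 'a': at 8  emit P3@[14:15],P5@[15:15]
pos 16 'c': at 9
pos 17 'b': at 10
pos 18 'c': at 11  emit P2@[13:18]
pos 19 'c': at 3 (via fail)
pos 20 'c': at 3 (via fail)
pos 21 'a': at 4  emit P5@[21:21]
pos 22 'd': at 5
pos 23 'c': at 6
pos 24 'c': at 7  emit P1@[20:24]

Matches: [[1,0],[2,3],[2,5],[5,2],[7,5],[10,5],[14,0],[15,3],[15,5],[18,2],[21,5],[24,1]]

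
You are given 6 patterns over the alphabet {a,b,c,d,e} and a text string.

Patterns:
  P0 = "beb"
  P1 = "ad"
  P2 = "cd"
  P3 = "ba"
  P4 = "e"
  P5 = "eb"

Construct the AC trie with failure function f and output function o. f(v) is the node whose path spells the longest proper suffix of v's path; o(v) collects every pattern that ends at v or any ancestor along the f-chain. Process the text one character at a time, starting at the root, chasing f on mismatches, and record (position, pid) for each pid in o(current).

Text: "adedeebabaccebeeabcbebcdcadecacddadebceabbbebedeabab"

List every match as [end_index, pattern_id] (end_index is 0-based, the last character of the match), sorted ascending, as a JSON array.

Build:
Trie (insert patterns):
  n0 'ε': a→4 b→1 c→6 e→9
  n1 'b': a→8 e→2
  n2 'be': b→3
  n3 'beb': ·  [P0 ends]
  n4 'a': d→5
  n5 'ad': ·  [P1 ends]
  n6 'c': d→7
  n7 'cd': ·  [P2 ends]
  n8 'ba': ·  [P3 ends]
  n9 'e': b→10  [P4 ends]
  n10 'eb': ·  [P5 ends]

BFS fail/out derivation:
  n1('b'): parent n0 fail=0; on 'b' 0 → fail=0;  out ∅∪∅=∅
  n4('a'): parent n0 fail=0; on 'a' 0 → fail=0;  out ∅∪∅=∅
  n6('c'): parent n0 fail=0; on 'c' 0 → fail=0;  out ∅∪∅=∅
  n9('e'): parent n0 fail=0; on 'e' 0 → fail=0;  out {4}∪∅={4}
  n2('be'): parent n1 fail=0; on 'e' 0 → fail=9;  out ∅∪{4}={4}
  n5('ad'): parent n4 fail=0; on 'd' 0 → fail=0;  out {1}∪∅={1}
  n7('cd'): parent n6 fail=0; on 'd' 0 → fail=0;  out {2}∪∅={2}
  n8('ba'): parent n1 fail=0; on 'a' 0 → fail=4;  out {3}∪∅={3}
  n10('eb'): parent n9 fail=0; on 'b' 0 → fail=1;  out {5}∪∅={5}
  n3('beb'): parent n2 fail=9; on 'b' 9 → fail=10;  out {0}∪{5}={0,5}

Text stream:
i=0 'a': node 0→4
i=1 'd': node 4→5  ** P1@[0:1]
i=2 'e': node 5→9 (fail-walked)  ** P4@[2:2]
i=3 'd': node 9→0 (fail-walked)
i=4 'e': node 0→9  ** P4@[4:4]
i=5 'e': node 9→9 (fail-walked)  ** P4@[5:5]
i=6 'b': node 9→10  ** P5@[5:6]
i=7 'a': node 10→8 (fail-walked)  ** P3@[6:7]
i=8 'b': node 8→1 (fail-walked)
i=9 'a': node 1→8  ** P3@[8:9]
i=10 'c': node 8→6 (fail-walked)
i=11 'c': node 6→6 (fail-walked)
i=12 'e': node 6→9 (fail-walked)  ** P4@[12:12]
i=13 'b': node 9→10  ** P5@[12:13]
i=14 'e': node 10→2 (fail-walked)  ** P4@[14:14]
i=15 'e': node 2→9 (fail-walked)  ** P4@[15:15]
i=16 'a': node 9→4 (fail-walked)
i=17 'b': node 4→1 (fail-walked)
i=18 'c': node 1→6 (fail-walked)
i=19 'b': node 6→1 (fail-walked)
i=20 'e': node 1→2  ** P4@[20:20]
i=21 'b': node 2→3  ** P0@[19:21],P5@[20:21]
i=22 'c': node 3→6 (fail-walked)
i=23 'd': node 6→7  ** P2@[22:23]
i=24 'c': node 7→6 (fail-walked)
i=25 'a': node 6→4 (fail-walked)
i=26 'd': node 4→5  ** P1@[25:26]
i=27 'e': node 5→9 (fail-walked)  ** P4@[27:27]
i=28 'c': node 9→6 (fail-walked)
i=29 'a': node 6→4 (fail-walked)
i=30 'c': node 4→6 (fail-walked)
i=31 'd': node 6→7  ** P2@[30:31]
i=32 'd': node 7→0 (fail-walked)
i=33 'a': node 0→4
i=34 'd': node 4→5  ** P1@[33:34]
i=35 'e': node 5→9 (fail-walked)  ** P4@[35:35]
i=36 'b': node 9→10  ** P5@[35:36]
i=37 'c': node 10→6 (fail-walked)
i=38 'e': node 6→9 (fail-walked)  ** P4@[38:38]
i=39 'a': node 9→4 (fail-walked)
i=40 'b': node 4→1 (fail-walked)
i=41 'b': node 1→1 (fail-walked)
i=42 'b': node 1→1 (fail-walked)
i=43 'e': node 1→2  ** P4@[43:43]
i=44 'b': node 2→3  ** P0@[42:44],P5@[43:44]
i=45 'e': node 3→2 (fail-walked)  ** P4@[45:45]
i=46 'd': node 2→0 (fail-walked)
i=47 'e': node 0→9  ** P4@[47:47]
i=48 'a': node 9→4 (fail-walked)
i=49 'b': node 4→1 (fail-walked)
i=50 'a': node 1→8  ** P3@[49:50]
i=51 'b': node 8→1 (fail-walked)

Result: [[1,1],[2,4],[4,4],[5,4],[6,5],[7,3],[9,3],[12,4],[13,5],[14,4],[15,4],[20,4],[21,0],[21,5],[23,2],[26,1],[27,4],[31,2],[34,1],[35,4],[36,5],[38,4],[43,4],[44,0],[44,5],[45,4],[47,4],[50,3]]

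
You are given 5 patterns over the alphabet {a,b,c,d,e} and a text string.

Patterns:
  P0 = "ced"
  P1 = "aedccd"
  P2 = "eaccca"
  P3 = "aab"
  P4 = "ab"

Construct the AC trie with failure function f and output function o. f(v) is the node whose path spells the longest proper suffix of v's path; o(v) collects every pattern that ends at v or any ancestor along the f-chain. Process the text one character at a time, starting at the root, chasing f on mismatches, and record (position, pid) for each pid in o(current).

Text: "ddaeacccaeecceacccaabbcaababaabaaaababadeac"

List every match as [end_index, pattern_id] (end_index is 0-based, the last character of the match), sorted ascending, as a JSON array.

Build automaton:
Trie (insert patterns):
  0='ε' goto a→4 c→1 e→10
  1='c' goto e→2
  2='ce' goto d→3
  3='ced' goto ·  [P0 ends]
  4='a' goto a→16 b→18 e→5
  5='ae' goto d→6
  6='aed' goto c→7
  7='aedc' goto c→8
  8='aedcc' goto d→9
  9='aedccd' goto ·  [P1 ends]
  10='e' goto a→11
  11='ea' goto c→12
  12='eac' goto c→13
  13='eacc' goto c→14
  14='eaccc' goto a→15
  15='eaccca' goto ·  [P2 ends]
  16='aa' goto b→17
  17='aab' goto ·  [P3 ends]
  18='ab' goto ·  [P4 ends]

BFS fail/out derivation:
  n1('c'): parent n0 fail=0; on 'c' 0 → fail=0;  out ∅∪∅=∅
  n4('a'): parent n0 fail=0; on 'a' 0 → fail=0;  out ∅∪∅=∅
  n10('e'): parent n0 fail=0; on 'e' 0 → fail=0;  out ∅∪∅=∅
  n2('ce'): parent n1 fail=0; on 'e' 0 → fail=10;  out ∅∪∅=∅
  n5('ae'): parent n4 fail=0; on 'e' 0 → fail=10;  out ∅∪∅=∅
  n11('ea'): parent n10 fail=0; on 'a' 0 → fail=4;  out ∅∪∅=∅
  n16('aa'): parent n4 fail=0; on 'a' 0 → fail=4;  out ∅∪∅=∅
  n18('ab'): parent n4 fail=0; on 'b' 0 → fail=0;  out {4}∪∅={4}
  n3('ced'): parent n2 fail=10; on 'd' 10→0 → fail=0;  out {0}∪∅={0}
  n6('aed'): parent n5 fail=10; on 'd' 10→0 → fail=0;  out ∅∪∅=∅
  n12('eac'): parent n11 fail=4; on 'c' 4→0 → fail=1;  out ∅∪∅=∅
  n17('aab'): parent n16 fail=4; on 'b' 4 → fail=18;  out {3}∪{4}={3,4}
  n7('aedc'): parent n6 fail=0; on 'c' 0 → fail=1;  out ∅∪∅=∅
  n13('eacc'): parent n12 fail=1; on 'c' 1→0 → fail=1;  out ∅∪∅=∅
  n8('aedcc'): parent n7 fail=1; on 'c' 1→0 → fail=1;  out ∅∪∅=∅
  n14('eaccc'): parent n13 fail=1; on 'c' 1→0 → fail=1;  out ∅∪∅=∅
  n9('aedccd'): parent n8 fail=1; on 'd' 1→0 → fail=0;  out {1}∪∅={1}
  n15('eaccca'): parent n14 fail=1; on 'a' 1→0 → fail=4;  out {2}∪∅={2}

Run:
[0] read 'd'  n0⇒n0
[1] read 'd'  n0⇒n0
[2] read 'a'  n0⇒n4
[3] read 'e'  n4⇒n5
[4] read 'a'  n5⇒n11 (fail-walked)
[5] read 'c'  n11⇒n12
[6] read 'c'  n12⇒n13
[7] read 'c'  n13⇒n14
[8] read 'a'  n14⇒n15  → match P2@[3:8]
[9] read 'e'  n15⇒n5 (fail-walked)
[10] read 'e'  n5⇒n10 (fail-walked)
[11] read 'c'  n10⇒n1 (fail-walked)
[12] read 'c'  n1⇒n1 (fail-walked)
[13] read 'e'  n1⇒n2
[14] read 'a'  n2⇒n11 (fail-walked)
[15] read 'c'  n11⇒n12
[16] read 'c'  n12⇒n13
[17] read 'c'  n13⇒n14
[18] read 'a'  n14⇒n15  → match P2@[13:18]
[19] read 'a'  n15⇒n16 (fail-walked)
[20] read 'b'  n16⇒n17  → match P3@[18:20],P4@[19:20]
[21] read 'b'  n17⇒n0 (fail-walked)
[22] read 'c'  n0⇒n1
[23] read 'a'  n1⇒n4 (fail-walked)
[24] read 'a'  n4⇒n16
[25] read 'b'  n16⇒n17  → match P3@[23:25],P4@[24:25]
[26] read 'a'  n17⇒n4 (fail-walked)
[27] read 'b'  n4⇒n18  → match P4@[26:27]
[28] read 'a'  n18⇒n4 (fail-walked)
[29] read 'a'  n4⇒n16
[30] read 'b'  n16⇒n17  → match P3@[28:30],P4@[29:30]
[31] read 'a'  n17⇒n4 (fail-walked)
[32] read 'a'  n4⇒n16
[33] read 'a'  n16⇒n16 (fail-walked)
[34] read 'a'  n16⇒n16 (fail-walked)
[35] read 'b'  n16⇒n17  → match P3@[33:35],P4@[34:35]
[36] read 'a'  n17⇒n4 (fail-walked)
[37] read 'b'  n4⇒n18  → match P4@[36:37]
[38] read 'a'  n18⇒n4 (fail-walked)
[39] read 'd'  n4⇒n0 (fail-walked)
[40] read 'e'  n0⇒n10
[41] read 'a'  n10⇒n11
[42] read 'c'  n11⇒n12

Result: [[8,2],[18,2],[20,3],[20,4],[25,3],[25,4],[27,4],[30,3],[30,4],[35,3],[35,4],[37,4]]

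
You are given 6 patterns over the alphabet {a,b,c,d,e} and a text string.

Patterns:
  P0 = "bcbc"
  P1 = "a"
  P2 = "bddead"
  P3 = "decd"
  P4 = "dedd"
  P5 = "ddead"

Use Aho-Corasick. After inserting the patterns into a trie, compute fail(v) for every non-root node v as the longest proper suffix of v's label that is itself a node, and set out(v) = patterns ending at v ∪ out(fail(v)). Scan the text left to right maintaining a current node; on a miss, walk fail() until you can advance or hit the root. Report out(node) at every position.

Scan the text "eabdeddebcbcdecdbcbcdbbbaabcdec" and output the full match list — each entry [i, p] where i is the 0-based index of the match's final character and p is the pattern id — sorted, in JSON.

Build:
Trie (insert patterns):
  0='ε' goto a→5 b→1 d→11
  1='b' goto c→2 d→6
  2='bc' goto b→3
  3='bcb' goto c→4
  4='bcbc' goto ·  [P0 ends]
  5='a' goto ·  [P1 ends]
  6='bd' goto d→7
  7='bdd' goto e→8
  8='bdde' goto a→9
  9='bddea' goto d→10
  10='bddead' goto ·  [P2 ends]
  11='d' goto d→17 e→12
  12='de' goto c→13 d→15
  13='dec' goto d→14
  14='decd' goto ·  [P3 ends]
  15='ded' goto d→16
  16='dedd' goto ·  [P4 ends]
  17='dd' goto e→18
  18='dde' goto a→19
  19='ddea' goto d→20
  20='ddead' goto ·  [P5 ends]

BFS fail/out derivation:
  fail(1) 'b': from fail(0)=0 chase 'b': 0 ⇒ 0;  out=∅∪out(0)=∅
  fail(5) 'a': from fail(0)=0 chase 'a': 0 ⇒ 0;  out={1}∪out(0)={1}
  fail(11) 'd': from fail(0)=0 chase 'd': 0 ⇒ 0;  out=∅∪out(0)=∅
  fail(2) 'bc': from fail(1)=0 chase 'c': 0 ⇒ 0;  out=∅∪out(0)=∅
  fail(6) 'bd': from fail(1)=0 chase 'd': 0 ⇒ 11;  out=∅∪out(11)=∅
  fail(12) 'de': from fail(11)=0 chase 'e': 0 ⇒ 0;  out=∅∪out(0)=∅
  fail(17) 'dd': from fail(11)=0 chase 'd': 0 ⇒ 11;  out=∅∪out(11)=∅
  fail(3) 'bcb': from fail(2)=0 chase 'b': 0 ⇒ 1;  out=∅∪out(1)=∅
  fail(7) 'bdd': from fail(6)=11 chase 'd': 11 ⇒ 17;  out=∅∪out(17)=∅
  fail(13) 'dec': from fail(12)=0 chase 'c': 0 ⇒ 0;  out=∅∪out(0)=∅
  fail(15) 'ded': from fail(12)=0 chase 'd': 0 ⇒ 11;  out=∅∪out(11)=∅
  fail(18) 'dde': from fail(17)=11 chase 'e': 11 ⇒ 12;  out=∅∪out(12)=∅
  fail(4) 'bcbc': from fail(3)=1 chase 'c': 1 ⇒ 2;  out={0}∪out(2)={0}
  fail(8) 'bdde': from fail(7)=17 chase 'e': 17 ⇒ 18;  out=∅∪out(18)=∅
  fail(14) 'decd': from fail(13)=0 chase 'd': 0 ⇒ 11;  out={3}∪out(11)={3}
  fail(16) 'dedd': from fail(15)=11 chase 'd': 11 ⇒ 17;  out={4}∪out(17)={4}
  fail(19) 'ddea': from fail(18)=12 chase 'a': 12→0 ⇒ 5;  out=∅∪out(5)={1}
  fail(9) 'bddea': from fail(8)=18 chase 'a': 18 ⇒ 19;  out=∅∪out(19)={1}
  fail(20) 'ddead': from fail(19)=5 chase 'd': 5→0 ⇒ 11;  out={5}∪out(11)={5}
  fail(10) 'bddead': from fail(9)=19 chase 'd': 19 ⇒ 20;  out={2}∪out(20)={2,5}

Scan:
pos 0 'e': at 0
pos 1 'a': at 5  ** P1@[1:1]
pos 2 'b': at 1 (fail-walked)
pos 3 'd': at 6
pos 4 'e': at 12 (fail-walked)
pos 5 'd': at 15
pos 6 'd': at 16  ** P4@[3:6]
pos 7 'e': at 18 (fail-walked)
pos 8 'b': at 1 (fail-walked)
pos 9 'c': at 2
pos 10 'b': at 3
pos 11 'c': at 4  ** P0@[8:11]
pos 12 'd': at 11 (fail-walked)
pos 13 'e': at 12
pos 14 'c': at 13
pos 15 'd': at 14  ** P3@[12:15]
pos 16 'b': at 1 (fail-walked)
pos 17 'c': at 2
pos 18 'b': at 3
pos 19 'c': at 4  ** P0@[16:19]
pos 20 'd': at 11 (fail-walked)
pos 21 'b': at 1 (fail-walked)
pos 22 'b': at 1 (fail-walked)
pos 23 'b': at 1 (fail-walked)
pos 24 'a': at 5 (fail-walked)  ** P1@[24:24]
pos 25 'a': at 5 (fail-walked)  ** P1@[25:25]
pos 26 'b': at 1 (fail-walked)
pos 27 'c': at 2
pos 28 'd': at 11 (fail-walked)
pos 29 'e': at 12
pos 30 'c': at 13

Matches: [[1,1],[6,4],[11,0],[15,3],[19,0],[24,1],[25,1]]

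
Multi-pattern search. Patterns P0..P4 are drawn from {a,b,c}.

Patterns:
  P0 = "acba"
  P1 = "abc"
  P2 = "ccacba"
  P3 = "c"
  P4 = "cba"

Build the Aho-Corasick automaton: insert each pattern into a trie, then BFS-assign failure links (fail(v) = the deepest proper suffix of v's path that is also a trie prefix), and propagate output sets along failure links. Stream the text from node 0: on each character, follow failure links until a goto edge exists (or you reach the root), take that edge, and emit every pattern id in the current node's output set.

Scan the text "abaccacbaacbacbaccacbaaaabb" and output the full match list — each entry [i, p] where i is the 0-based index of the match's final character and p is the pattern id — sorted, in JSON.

Build automaton:
Trie (insert patterns):
  0='ε' goto a→1 c→7
  1='a' goto b→5 c→2
  2='ac' goto b→3
  3='acb' goto a→4
  4='acba' goto ·  [P0 ends]
  5='ab' goto c→6
  6='abc' goto ·  [P1 ends]
  7='c' goto b→13 c→8  [P3 ends]
  8='cc' goto a→9
  9='cca' goto c→10
  10='ccac' goto b→11
  11='ccacb' goto a→12
  12='ccacba' goto ·  [P2 ends]
  13='cb' goto a→14
  14='cba' goto ·  [P4 ends]

Failure links (BFS by depth):
  n1('a'): parent n0 fail=0; on 'a' 0 → fail=0;  out ∅∪∅=∅
  n7('c'): parent n0 fail=0; on 'c' 0 → fail=0;  out {3}∪∅={3}
  n2('ac'): parent n1 fail=0; on 'c' 0 → fail=7;  out ∅∪{3}={3}
  n5('ab'): parent n1 fail=0; on 'b' 0 → fail=0;  out ∅∪∅=∅
  n8('cc'): parent n7 fail=0; on 'c' 0 → fail=7;  out ∅∪{3}={3}
  n13('cb'): parent n7 fail=0; on 'b' 0 → fail=0;  out ∅∪∅=∅
  n3('acb'): parent n2 fail=7; on 'b' 7 → fail=13;  out ∅∪∅=∅
  n6('abc'): parent n5 fail=0; on 'c' 0 → fail=7;  out {1}∪{3}={1,3}
  n9('cca'): parent n8 fail=7; on 'a' 7→0 → fail=1;  out ∅∪∅=∅
  n14('cba'): parent n13 fail=0; on 'a' 0 → fail=1;  out {4}∪∅={4}
  n4('acba'): parent n3 fail=13; on 'a' 13 → fail=14;  out {0}∪{4}={0,4}
  n10('ccac'): parent n9 fail=1; on 'c' 1 → fail=2;  out ∅∪{3}={3}
  n11('ccacb'): parent n10 fail=2; on 'b' 2 → fail=3;  out ∅∪∅=∅
  n12('ccacba'): parent n11 fail=3; on 'a' 3 → fail=4;  out {2}∪{0,4}={0,2,4}

Text stream:
i=0 'a': node 0→1
i=1 'b': node 1→5
i=2 'a': node 5→1 ·f
i=3 'c': node 1→2  emit P3@[3:3]
i=4 'c': node 2→8 ·f  emit P3@[4:4]
i=5 'a': node 8→9
i=6 'c': node 9→10  emit P3@[6:6]
i=7 'b': node 10→11
i=8 'a': node 11→12  emit P0@[5:8],P2@[3:8],P4@[6:8]
i=9 'a': node 12→1 ·f
i=10 'c': node 1→2  emit P3@[10:10]
i=11 'b': node 2→3
i=12 'a': node 3→4  emit P0@[9:12],P4@[10:12]
i=13 'c': node 4→2 ·f  emit P3@[13:13]
i=14 'b': node 2→3
i=15 'a': node 3→4  emit P0@[12:15],P4@[13:15]
i=16 'c': node 4→2 ·f  emit P3@[16:16]
i=17 'c': node 2→8 ·f  emit P3@[17:17]
i=18 'a': node 8→9
i=19 'c': node 9→10  emit P3@[19:19]
i=20 'b': node 10→11
i=21 'a': node 11→12  emit P0@[18:21],P2@[16:21],P4@[19:21]
i=22 'a': node 12→1 ·f
i=23 'a': node 1→1 ·f
i=24 'a': node 1→1 ·f
i=25 'b': node 1→5
i=26 'b': node 5→0 ·f

Matches: [[3,3],[4,3],[6,3],[8,0],[8,2],[8,4],[10,3],[12,0],[12,4],[13,3],[15,0],[15,4],[16,3],[17,3],[19,3],[21,0],[21,2],[21,4]]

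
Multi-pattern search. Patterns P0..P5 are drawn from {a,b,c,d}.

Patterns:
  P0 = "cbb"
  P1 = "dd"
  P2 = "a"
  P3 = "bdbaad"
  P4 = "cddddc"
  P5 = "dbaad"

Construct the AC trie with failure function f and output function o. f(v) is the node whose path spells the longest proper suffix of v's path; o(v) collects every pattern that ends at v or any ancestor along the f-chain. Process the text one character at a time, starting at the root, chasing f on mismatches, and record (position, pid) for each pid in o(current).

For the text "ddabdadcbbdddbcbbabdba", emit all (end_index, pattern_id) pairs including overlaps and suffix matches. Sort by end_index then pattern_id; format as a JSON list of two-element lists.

Build:
Trie (insert patterns):
  0='ε' goto a→6 b→7 c→1 d→4
  1='c' goto b→2 d→13
  2='cb' goto b→3
  3='cbb' goto ·  [P0 ends]
  4='d' goto b→18 d→5
  5='dd' goto ·  [P1 ends]
  6='a' goto ·  [P2 ends]
  7='b' goto d→8
  8='bd' goto b→9
  9='bdb' goto a→10
  10='bdba' goto a→11
  11='bdbaa' goto d→12
  12='bdbaad' goto ·  [P3 ends]
  13='cd' goto d→14
  14='cdd' goto d→15
  15='cddd' goto d→16
  16='cdddd' goto c→17
  17='cddddc' goto ·  [P4 ends]
  18='db' goto a→19
  19='dba' goto a→20
  20='dbaa' goto d→21
  21='dbaad' goto ·  [P5 ends]

BFS fail/out derivation:
  fail(1) 'c': from fail(0)=0 chase 'c': 0 ⇒ 0;  out=∅∪out(0)=∅
  fail(4) 'd': from fail(0)=0 chase 'd': 0 ⇒ 0;  out=∅∪out(0)=∅
  fail(6) 'a': from fail(0)=0 chase 'a': 0 ⇒ 0;  out={2}∪out(0)={2}
  fail(7) 'b': from fail(0)=0 chase 'b': 0 ⇒ 0;  out=∅∪out(0)=∅
  fail(2) 'cb': from fail(1)=0 chase 'b': 0 ⇒ 7;  out=∅∪out(7)=∅
  fail(5) 'dd': from fail(4)=0 chase 'd': 0 ⇒ 4;  out={1}∪out(4)={1}
  fail(8) 'bd': from fail(7)=0 chase 'd': 0 ⇒ 4;  out=∅∪out(4)=∅
  fail(13) 'cd': from fail(1)=0 chase 'd': 0 ⇒ 4;  out=∅∪out(4)=∅
  fail(18) 'db': from fail(4)=0 chase 'b': 0 ⇒ 7;  out=∅∪out(7)=∅
  fail(3) 'cbb': from fail(2)=7 chase 'b': 7→0 ⇒ 7;  out={0}∪out(7)={0}
  fail(9) 'bdb': from fail(8)=4 chase 'b': 4 ⇒ 18;  out=∅∪out(18)=∅
  fail(14) 'cdd': from fail(13)=4 chase 'd': 4 ⇒ 5;  out=∅∪out(5)={1}
  fail(19) 'dba': from fail(18)=7 chase 'a': 7→0 ⇒ 6;  out=∅∪out(6)={2}
  fail(10) 'bdba': from fail(9)=18 chase 'a': 18 ⇒ 19;  out=∅∪out(19)={2}
  fail(15) 'cddd': from fail(14)=5 chase 'd': 5→4 ⇒ 5;  out=∅∪out(5)={1}
  fail(20) 'dbaa': from fail(19)=6 chase 'a': 6→0 ⇒ 6;  out=∅∪out(6)={2}
  fail(11) 'bdbaa': from fail(10)=19 chase 'a': 19 ⇒ 20;  out=∅∪out(20)={2}
  fail(16) 'cdddd': from fail(15)=5 chase 'd': 5→4 ⇒ 5;  out=∅∪out(5)={1}
  fail(21) 'dbaad': from fail(20)=6 chase 'd': 6→0 ⇒ 4;  out={5}∪out(4)={5}
  fail(12) 'bdbaad': from fail(11)=20 chase 'd': 20 ⇒ 21;  out={3}∪out(21)={3,5}
  fail(17) 'cddddc': from fail(16)=5 chase 'c': 5→4→0 ⇒ 1;  out={4}∪out(1)={4}

Run:
pos 0 'd': at 4
pos 1 'd': at 5  → match P1@[0:1]
pos 2 'a': at 6 (via fail)  → match P2@[2:2]
pos 3 'b': at 7 (via fail)
pos 4 'd': at 8
pos 5 'a': at 6 (via fail)  → match P2@[5:5]
pos 6 'd': at 4 (via fail)
pos 7 'c': at 1 (via fail)
pos 8 'b': at 2
pos 9 'b': at 3  → match P0@[7:9]
pos 10 'd': at 8 (via fail)
pos 11 'd': at 5 (via fail)  → match P1@[10:11]
pos 12 'd': at 5 (via fail)  → match P1@[11:12]
pos 13 'b': at 18 (via fail)
pos 14 'c': at 1 (via fail)
pos 15 'b': at 2
pos 16 'b': at 3  → match P0@[14:16]
pos 17 'a': at 6 (via fail)  → match P2@[17:17]
pos 18 'b': at 7 (via fail)
pos 19 'd': at 8
pos 20 'b': at 9
pos 21 'a': at 10  → match P2@[21:21]

All matches (sorted): [[1,1],[2,2],[5,2],[9,0],[11,1],[12,1],[16,0],[17,2],[21,2]]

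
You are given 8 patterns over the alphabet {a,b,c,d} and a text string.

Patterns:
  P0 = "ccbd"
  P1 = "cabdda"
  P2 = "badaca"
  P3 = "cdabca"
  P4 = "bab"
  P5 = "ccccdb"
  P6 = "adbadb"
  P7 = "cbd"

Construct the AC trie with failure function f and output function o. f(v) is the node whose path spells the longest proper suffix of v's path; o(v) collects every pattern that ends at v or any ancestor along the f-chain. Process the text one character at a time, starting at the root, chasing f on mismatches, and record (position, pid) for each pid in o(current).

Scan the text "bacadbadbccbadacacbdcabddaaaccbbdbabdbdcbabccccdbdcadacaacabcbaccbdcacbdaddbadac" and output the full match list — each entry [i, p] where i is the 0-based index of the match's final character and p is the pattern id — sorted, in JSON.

Build automaton:
Trie nodes:
  0='ε' goto a→26 b→10 c→1
  1='c' goto a→5 b→32 c→2 d→16
  2='cc' goto b→3 c→22
  3='ccb' goto d→4
  4='ccbd' goto ·  ←P0
  5='ca' goto b→6
  6='cab' goto d→7
  7='cabd' goto d→8
  8='cabdd' goto a→9
  9='cabdda' goto ·  ←P1
  10='b' goto a→11
  11='ba' goto b→21 d→12
  12='bad' goto a→13
  13='bada' goto c→14
  14='badac' goto a→15
  15='badaca' goto ·  ←P2
  16='cd' goto a→17
  17='cda' goto b→18
  18='cdab' goto c→19
  19='cdabc' goto a→20
  20='cdabca' goto ·  ←P3
  21='bab' goto ·  ←P4
  22='ccc' goto c→23
  23='cccc' goto d→24
  24='ccccd' goto b→25
  25='ccccdb' goto ·  ←P5
  26='a' goto d→27
  27='ad' goto b→28
  28='adb' goto a→29
  29='adba' goto d→30
  30='adbad' goto b→31
  31='adbadb' goto ·  ←P6
  32='cb' goto d→33
  33='cbd' goto ·  ←P7

Failure links (BFS by depth):
  n1('c'): parent n0 fail=0; on 'c' 0 → fail=0;  out ∅∪∅=∅
  n10('b'): parent n0 fail=0; on 'b' 0 → fail=0;  out ∅∪∅=∅
  n26('a'): parent n0 fail=0; on 'a' 0 → fail=0;  out ∅∪∅=∅
  n2('cc'): parent n1 fail=0; on 'c' 0 → fail=1;  out ∅∪∅=∅
  n5('ca'): parent n1 fail=0; on 'a' 0 → fail=26;  out ∅∪∅=∅
  n11('ba'): parent n10 fail=0; on 'a' 0 → fail=26;  out ∅∪∅=∅
  n16('cd'): parent n1 fail=0; on 'd' 0 → fail=0;  out ∅∪∅=∅
  n27('ad'): parent n26 fail=0; on 'd' 0 → fail=0;  out ∅∪∅=∅
  n32('cb'): parent n1 fail=0; on 'b' 0 → fail=10;  out ∅∪∅=∅
  n3('ccb'): parent n2 fail=1; on 'b' 1 → fail=32;  out ∅∪∅=∅
  n6('cab'): parent n5 fail=26; on 'b' 26→0 → fail=10;  out ∅∪∅=∅
  n12('bad'): parent n11 fail=26; on 'd' 26 → fail=27;  out ∅∪∅=∅
  n17('cda'): parent n16 fail=0; on 'a' 0 → fail=26;  out ∅∪∅=∅
  n21('bab'): parent n11 fail=26; on 'b' 26→0 → fail=10;  out {4}∪∅={4}
  n22('ccc'): parent n2 fail=1; on 'c' 1 → fail=2;  out ∅∪∅=∅
  n28('adb'): parent n27 fail=0; on 'b' 0 → fail=10;  out ∅∪∅=∅
  n33('cbd'): parent n32 fail=10; on 'd' 10→0 → fail=0;  out {7}∪∅={7}
  n4('ccbd'): parent n3 fail=32; on 'd' 32 → fail=33;  out {0}∪{7}={0,7}
  n7('cabd'): parent n6 fail=10; on 'd' 10→0 → fail=0;  out ∅∪∅=∅
  n13('bada'): parent n12 fail=27; on 'a' 27→0 → fail=26;  out ∅∪∅=∅
  n18('cdab'): parent n17 fail=26; on 'b' 26→0 → fail=10;  out ∅∪∅=∅
  n23('cccc'): parent n22 fail=2; on 'c' 2 → fail=22;  out ∅∪∅=∅
  n29('adba'): parent n28 fail=10; on 'a' 10 → fail=11;  out ∅∪∅=∅
  n8('cabdd'): parent n7 fail=0; on 'd' 0 → fail=0;  out ∅∪∅=∅
  n14('badac'): parent n13 fail=26; on 'c' 26→0 → fail=1;  out ∅∪∅=∅
  n19('cdabc'): parent n18 fail=10; on 'c' 10→0 → fail=1;  out ∅∪∅=∅
  n24('ccccd'): parent n23 fail=22; on 'd' 22→2→1 → fail=16;  out ∅∪∅=∅
  n30('adbad'): parent n29 fail=11; on 'd' 11 → fail=12;  out ∅∪∅=∅
  n9('cabdda'): parent n8 fail=0; on 'a' 0 → fail=26;  out {1}∪∅={1}
  n15('badaca'): parent n14 fail=1; on 'a' 1 → fail=5;  out {2}∪∅={2}
  n20('cdabca'): parent n19 fail=1; on 'a' 1 → fail=5;  out {3}∪∅={3}
  n25('ccccdb'): parent n24 fail=16; on 'b' 16→0 → fail=10;  out {5}∪∅={5}
  n31('adbadb'): parent n30 fail=12; on 'b' 12→27 → fail=28;  out {6}∪∅={6}

Text stream:
i=0 'b': node 0→10
i=1 'a': node 10→11
i=2 'c': node 11→1 (via fail)
i=3 'a': node 1→5
i=4 'd': node 5→27 (via fail)
i=5 'b': node 27→28
i=6 'a': node 28→29
i=7 'd': node 29→30
i=8 'b': node 30→31  emit P6@[3:8]
i=9 'c': node 31→1 (via fail)
i=10 'c': node 1→2
i=11 'b': node 2→3
i=12 'a': node 3→11 (via fail)
i=13 'd': node 11→12
i=14 'a': node 12→13
i=15 'c': node 13→14
i=16 'a': node 14→15  emit P2@[11:16]
i=17 'c': node 15→1 (via fail)
i=18 'b': node 1→32
i=19 'd': node 32→33  emit P7@[17:19]
i=20 'c': node 33→1 (via fail)
i=21 'a': node 1→5
i=22 'b': node 5→6
i=23 'd': node 6→7
i=24 'd': node 7→8
i=25 'a': node 8→9  emit P1@[20:25]
i=26 'a': node 9→26 (via fail)
i=27 'a': node 26→26 (via fail)
i=28 'c': node 26→1 (via fail)
i=29 'c': node 1→2
i=30 'b': node 2→3
i=31 'b': node 3→10 (via fail)
i=32 'd': node 10→0 (via fail)
i=33 'b': node 0→10
i=34 'a': node 10→11
i=35 'b': node 11→21  emit P4@[33:35]
i=36 'd': node 21→0 (via fail)
i=37 'b': node 0→10
i=38 'd': node 10→0 (via fail)
i=39 'c': node 0→1
i=40 'b': node 1→32
i=41 'a': node 32→11 (via fail)
i=42 'b': node 11→21  emit P4@[40:42]
i=43 'c': node 21→1 (via fail)
i=44 'c': node 1→2
i=45 'c': node 2→22
i=46 'c': node 22→23
i=47 'd': node 23→24
i=48 'b': node 24→25  emit P5@[43:48]
i=49 'd': node 25→0 (via fail)
i=50 'c': node 0→1
i=51 'a': node 1→5
i=52 'd': node 5→27 (via fail)
i=53 'a': node 27→26 (via fail)
i=54 'c': node 26→1 (via fail)
i=55 'a': node 1→5
i=56 'a': node 5→26 (via fail)
i=57 'c': node 26→1 (via fail)
i=58 'a': node 1→5
i=59 'b': node 5→6
i=60 'c': node 6→1 (via fail)
i=61 'b': node 1→32
i=62 'a': node 32→11 (via fail)
i=63 'c': node 11→1 (via fail)
i=64 'c': node 1→2
i=65 'b': node 2→3
i=66 'd': node 3→4  emit P0@[63:66],P7@[64:66]
i=67 'c': node 4→1 (via fail)
i=68 'a': node 1→5
i=69 'c': node 5→1 (via fail)
i=70 'b': node 1→32
i=71 'd': node 32→33  emit P7@[69:71]
i=72 'a': node 33→26 (via fail)
i=73 'd': node 26→27
i=74 'd': node 27→0 (via fail)
i=75 'b': node 0→10
i=76 'a': node 10→11
i=77 'd': node 11→12
i=78 'a': node 12→13
i=79 'c': node 13→14

All matches (sorted): [[8,6],[16,2],[19,7],[25,1],[35,4],[42,4],[48,5],[66,0],[66,7],[71,7]]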